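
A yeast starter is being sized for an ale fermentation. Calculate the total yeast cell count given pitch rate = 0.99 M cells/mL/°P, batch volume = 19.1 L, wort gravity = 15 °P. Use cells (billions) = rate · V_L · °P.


cells = 0.99 · 19.1 · 15

283.6350 billion cells


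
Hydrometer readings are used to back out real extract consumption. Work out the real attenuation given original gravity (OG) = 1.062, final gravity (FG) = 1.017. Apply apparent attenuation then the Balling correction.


AA = (OG−FG)/(OG−1)·100;  RA = AA·0.8192
AA = (1.062 − 1.017)/(1.062 − 1)·100 = 72.5806
RA = 72.5806·0.8192

59.4581 %


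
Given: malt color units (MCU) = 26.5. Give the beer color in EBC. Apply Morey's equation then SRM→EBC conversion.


SRM = 1.4922·MCU^0.6859;  EBC = SRM·1.97
SRM = 1.4922·26.5^0.6859 = 14.1264
EBC = 14.1264·1.97

27.8290 EBC


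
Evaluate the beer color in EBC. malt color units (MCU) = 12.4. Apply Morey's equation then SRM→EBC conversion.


SRM = 1.4922·MCU^0.6859;  EBC = SRM·1.97
SRM = 1.4922·12.4^0.6859 = 8.3908
EBC = 8.3908·1.97

16.5299 EBC


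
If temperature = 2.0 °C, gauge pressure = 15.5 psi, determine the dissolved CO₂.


vols = (P + 14.695)·(0.01821 + 0.09011·e^(−0.04·T))
vols = (15.5 + 14.695)·(0.01821 + 0.09011·e^(−0.04·2.0))

3.0615 volumes


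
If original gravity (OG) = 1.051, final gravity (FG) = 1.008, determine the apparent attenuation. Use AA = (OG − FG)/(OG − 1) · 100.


AA = (1.051 − 1.008)/(1.051 − 1) · 100

84.3137 %


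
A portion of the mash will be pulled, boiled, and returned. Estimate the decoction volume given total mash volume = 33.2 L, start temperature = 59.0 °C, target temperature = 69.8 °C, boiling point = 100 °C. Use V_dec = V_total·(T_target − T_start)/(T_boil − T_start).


V_dec = 33.2·(69.8 − 59.0)/(100 − 59.0)

8.7454 L


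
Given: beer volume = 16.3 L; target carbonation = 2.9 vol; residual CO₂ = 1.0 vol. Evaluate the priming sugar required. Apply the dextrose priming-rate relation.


sugar = (target − residual)·4.0·V
sugar = (2.9 − 1.0)·4.0·16.3

123.8800 g


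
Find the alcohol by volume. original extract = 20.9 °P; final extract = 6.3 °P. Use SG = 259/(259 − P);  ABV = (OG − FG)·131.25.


OG = 259/(259 − 20.9) = 1.0878
FG = 259/(259 − 6.3) = 1.0249
ABV = (1.0878 − 1.0249)·131.25

8.2487 % ABV


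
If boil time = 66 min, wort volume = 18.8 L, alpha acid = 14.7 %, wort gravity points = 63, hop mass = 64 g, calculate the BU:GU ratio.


U = 1.65·0.000125^(GP/1000)·(1−e^(−0.04t))/4.15;  IBU = (α/100)·m·U·1000/V;  BU:GU = IBU/GP
U = 1.65·0.000125^(63/1000)·(1−e^(−0.04·66))/4.15 = 0.2096
IBU = (14.7/100)·64·0.2096·1000/18.8 = 104.8884
BU:GU = 104.8884/63

1.6649


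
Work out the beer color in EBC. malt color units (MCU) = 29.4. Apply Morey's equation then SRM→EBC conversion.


SRM = 1.4922·MCU^0.6859;  EBC = SRM·1.97
SRM = 1.4922·29.4^0.6859 = 15.1693
EBC = 15.1693·1.97

29.8836 EBC


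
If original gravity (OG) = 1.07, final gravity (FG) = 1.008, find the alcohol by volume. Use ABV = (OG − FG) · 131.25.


ABV = (1.07 − 1.008) · 131.25

8.1375 % ABV


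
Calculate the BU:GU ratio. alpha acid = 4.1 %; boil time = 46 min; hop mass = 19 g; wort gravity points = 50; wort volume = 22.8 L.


U = 1.65·0.000125^(GP/1000)·(1−e^(−0.04t))/4.15;  IBU = (α/100)·m·U·1000/V;  BU:GU = IBU/GP
U = 1.65·0.000125^(50/1000)·(1−e^(−0.04·46))/4.15 = 0.2134
IBU = (4.1/100)·19·0.2134·1000/22.8 = 7.2908
BU:GU = 7.2908/50

0.1458


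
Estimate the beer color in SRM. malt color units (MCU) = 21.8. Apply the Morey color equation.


SRM = 1.4922 · MCU^0.6859
SRM = 1.4922 · 21.8^0.6859

12.3559 SRM


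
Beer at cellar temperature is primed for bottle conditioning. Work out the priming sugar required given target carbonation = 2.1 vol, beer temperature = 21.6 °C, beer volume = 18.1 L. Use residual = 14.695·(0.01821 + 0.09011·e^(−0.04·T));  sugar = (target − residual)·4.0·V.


residual = 14.695·(0.01821 + 0.09011·e^(−0.04·21.6)) = 0.8257
sugar = (2.1 − 0.8257)·4.0·18.1

92.2596 g


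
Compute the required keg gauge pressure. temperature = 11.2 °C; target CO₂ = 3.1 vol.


psi = vols/(0.01821 + 0.09011·e^(−0.04·T)) − 14.695
psi = 3.1/(0.01821 + 0.09011·e^(−0.04·11.2)) − 14.695

26.2120 psi


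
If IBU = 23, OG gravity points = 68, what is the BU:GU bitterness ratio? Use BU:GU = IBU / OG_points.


BU:GU = 23 / 68

0.3382


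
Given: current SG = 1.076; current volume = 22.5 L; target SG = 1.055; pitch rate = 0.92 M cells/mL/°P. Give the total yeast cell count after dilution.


V_w = V·((SG_c−1)/(SG_t−1)−1);  °P = 259 − 259/SG_t;  cells = rate·(V+V_w)·°P
V_w = 22.5·((1.076−1)/(1.055−1)−1) = 8.5909
V_final = 22.5 + 8.5909 = 31.0909
°P = 259 − 259/1.055 = 13.5024
cells = 0.92·31.0909·13.5024

386.2169 billion cells


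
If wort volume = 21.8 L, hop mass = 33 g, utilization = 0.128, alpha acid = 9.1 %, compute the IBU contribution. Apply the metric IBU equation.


IBU = (α/100)·mass·U·1000 / V
IBU = (9.1/100)·33·0.128·1000 / 21.8

17.6323 IBU


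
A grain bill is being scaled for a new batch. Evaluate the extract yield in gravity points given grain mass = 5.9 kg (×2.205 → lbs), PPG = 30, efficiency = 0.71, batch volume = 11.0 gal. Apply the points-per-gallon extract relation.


points = lbs × PPG × eff / vol
lbs = 5.9 × 2.205 = 13.0095
points = 13.0095 × 30 × 0.71 / 11.0

25.1911 points


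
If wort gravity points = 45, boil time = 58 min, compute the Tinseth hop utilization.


U = 1.65·0.000125^(GP/1000) · (1 − e^(−0.04·t))/4.15
bigness = 1.65·0.000125^(45/1000) = 1.1011
boil_factor = (1 − e^(−0.04·58))/4.15 = 0.2173
U = 1.1011 · 0.2173

0.2393


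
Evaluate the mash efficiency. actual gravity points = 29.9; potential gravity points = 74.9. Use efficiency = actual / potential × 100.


efficiency = 29.9 / 74.9 × 100

39.9199 %


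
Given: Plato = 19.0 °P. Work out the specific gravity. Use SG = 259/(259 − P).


SG = 259/(259 − 19.0)

1.0792


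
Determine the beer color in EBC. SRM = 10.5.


EBC = SRM · 1.97
EBC = 10.5 · 1.97

20.6850 EBC


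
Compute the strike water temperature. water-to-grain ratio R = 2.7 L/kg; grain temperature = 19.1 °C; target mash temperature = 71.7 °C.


T_strike = (0.41/R)·(T_mash − T_grain) + T_mash
T_strike = (0.41/2.7)·(71.7 − 19.1) + 71.7

79.6874 °C


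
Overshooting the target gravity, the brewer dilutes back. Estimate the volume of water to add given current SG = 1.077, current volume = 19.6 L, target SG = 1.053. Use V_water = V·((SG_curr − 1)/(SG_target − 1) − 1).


V_water = 19.6·((1.077 − 1)/(1.053 − 1) − 1)

8.8755 L


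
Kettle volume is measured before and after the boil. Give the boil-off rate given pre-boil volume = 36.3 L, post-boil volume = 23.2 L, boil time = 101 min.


rate = (V_pre − V_post) / (t_min/60)
rate = (36.3 − 23.2) / (101/60)

7.7822 L/hr


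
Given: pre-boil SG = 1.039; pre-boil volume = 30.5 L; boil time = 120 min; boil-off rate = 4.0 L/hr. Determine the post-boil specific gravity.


V_post = V_pre − rate·(t/60);  SG_post = 1 + (SG_pre−1)·V_pre/V_post
V_post = 30.5 − 4.0·(120/60) = 22.5000
SG_post = 1 + (1.039 − 1)·30.5/22.5000

1.0529


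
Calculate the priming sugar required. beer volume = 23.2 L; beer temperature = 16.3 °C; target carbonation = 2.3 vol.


residual = 14.695·(0.01821 + 0.09011·e^(−0.04·T));  sugar = (target − residual)·4.0·V
residual = 14.695·(0.01821 + 0.09011·e^(−0.04·16.3)) = 0.9575
sugar = (2.3 − 0.9575)·4.0·23.2

124.5849 g


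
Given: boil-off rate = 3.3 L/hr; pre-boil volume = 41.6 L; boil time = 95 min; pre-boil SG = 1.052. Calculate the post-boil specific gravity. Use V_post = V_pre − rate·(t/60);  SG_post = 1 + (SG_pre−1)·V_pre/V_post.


V_post = 41.6 − 3.3·(95/60) = 36.3750
SG_post = 1 + (1.052 − 1)·41.6/36.3750

1.0595


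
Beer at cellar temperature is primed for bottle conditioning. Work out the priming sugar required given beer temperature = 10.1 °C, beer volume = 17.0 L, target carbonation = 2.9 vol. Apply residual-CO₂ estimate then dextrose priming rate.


residual = 14.695·(0.01821 + 0.09011·e^(−0.04·T));  sugar = (target − residual)·4.0·V
residual = 14.695·(0.01821 + 0.09011·e^(−0.04·10.1)) = 1.1517
sugar = (2.9 − 1.1517)·4.0·17.0

118.8866 g


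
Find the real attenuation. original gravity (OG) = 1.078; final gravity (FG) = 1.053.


AA = (OG−FG)/(OG−1)·100;  RA = AA·0.8192
AA = (1.078 − 1.053)/(1.078 − 1)·100 = 32.0513
RA = 32.0513·0.8192

26.2564 %


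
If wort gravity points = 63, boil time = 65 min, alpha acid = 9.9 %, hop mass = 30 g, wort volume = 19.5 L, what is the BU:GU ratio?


U = 1.65·0.000125^(GP/1000)·(1−e^(−0.04t))/4.15;  IBU = (α/100)·m·U·1000/V;  BU:GU = IBU/GP
U = 1.65·0.000125^(63/1000)·(1−e^(−0.04·65))/4.15 = 0.2089
IBU = (9.9/100)·30·0.2089·1000/19.5 = 31.8233
BU:GU = 31.8233/63

0.5051


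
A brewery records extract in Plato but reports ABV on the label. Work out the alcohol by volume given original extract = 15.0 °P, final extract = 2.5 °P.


SG = 259/(259 − P);  ABV = (OG − FG)·131.25
OG = 259/(259 − 15.0) = 1.0615
FG = 259/(259 − 2.5) = 1.0097
ABV = (1.0615 − 1.0097)·131.25

6.7894 % ABV


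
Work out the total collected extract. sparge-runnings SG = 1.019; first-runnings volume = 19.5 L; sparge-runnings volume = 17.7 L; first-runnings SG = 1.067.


total = Σ (SG_i − 1)·1000·V_i
first = (1.067 − 1)·1000·19.5 = 1306.5000
sparge = (1.019 − 1)·1000·17.7 = 336.3000
total = 1306.5000 + 336.3000

1642.8000 gravity·L


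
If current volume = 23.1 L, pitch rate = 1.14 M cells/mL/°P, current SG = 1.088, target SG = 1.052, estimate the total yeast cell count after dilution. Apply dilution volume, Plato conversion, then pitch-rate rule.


V_w = V·((SG_c−1)/(SG_t−1)−1);  °P = 259 − 259/SG_t;  cells = rate·(V+V_w)·°P
V_w = 23.1·((1.088−1)/(1.052−1)−1) = 15.9923
V_final = 23.1 + 15.9923 = 39.0923
°P = 259 − 259/1.052 = 12.8023
cells = 1.14·39.0923·12.8023

570.5366 billion cells


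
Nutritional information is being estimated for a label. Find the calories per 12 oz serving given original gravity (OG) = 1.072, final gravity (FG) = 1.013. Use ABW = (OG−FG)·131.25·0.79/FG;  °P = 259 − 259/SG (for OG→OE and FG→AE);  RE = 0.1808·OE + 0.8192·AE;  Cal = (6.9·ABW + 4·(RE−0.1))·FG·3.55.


ABW = (1.072 − 1.013)·131.25·0.79/1.013 = 6.0391
OE = 259 − 259/1.072 = 17.3955 °P
AE = 259 − 259/1.013 = 3.3238 °P
RE = 0.1808·17.3955 + 0.8192·3.3238 = 5.8680 °P
Cal = (6.9·6.0391 + 4·(5.8680−0.1))·1.013·3.55

232.8195 kcal


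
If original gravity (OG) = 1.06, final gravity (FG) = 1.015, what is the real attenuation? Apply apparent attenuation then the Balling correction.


AA = (OG−FG)/(OG−1)·100;  RA = AA·0.8192
AA = (1.06 − 1.015)/(1.06 − 1)·100 = 75.0000
RA = 75.0000·0.8192

61.4400 %


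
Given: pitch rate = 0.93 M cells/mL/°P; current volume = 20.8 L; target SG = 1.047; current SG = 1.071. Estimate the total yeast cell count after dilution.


V_w = V·((SG_c−1)/(SG_t−1)−1);  °P = 259 − 259/SG_t;  cells = rate·(V+V_w)·°P
V_w = 20.8·((1.071−1)/(1.047−1)−1) = 10.6213
V_final = 20.8 + 10.6213 = 31.4213
°P = 259 − 259/1.047 = 11.6266
cells = 0.93·31.4213·11.6266

339.7486 billion cells


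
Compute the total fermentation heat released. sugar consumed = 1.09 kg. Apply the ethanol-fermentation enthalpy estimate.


Q = m_sugar · 590 kJ/kg
Q = 1.09 · 590

643.1000 kJ


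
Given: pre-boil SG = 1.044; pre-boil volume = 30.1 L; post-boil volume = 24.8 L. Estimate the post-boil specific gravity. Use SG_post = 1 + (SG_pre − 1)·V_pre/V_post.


pts_pre = (1.044 − 1)·1000 = 44.0000
pts_post = 44.0000·30.1/24.8 = 53.4032
SG_post = 1 + 53.4032/1000

1.0534


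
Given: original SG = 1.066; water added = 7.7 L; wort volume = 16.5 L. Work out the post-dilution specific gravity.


SG_new = 1 + (SG_old − 1)·V_old/(V_old + V_water)
pts = (1.066 − 1)·1000·16.5/(16.5 + 7.7) = 45.0000
SG_new = 1 + 45.0000/1000

1.0450


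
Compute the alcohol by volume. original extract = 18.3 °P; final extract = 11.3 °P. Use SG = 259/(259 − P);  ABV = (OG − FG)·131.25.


OG = 259/(259 − 18.3) = 1.0760
FG = 259/(259 − 11.3) = 1.0456
ABV = (1.0760 − 1.0456)·131.25

3.9911 % ABV


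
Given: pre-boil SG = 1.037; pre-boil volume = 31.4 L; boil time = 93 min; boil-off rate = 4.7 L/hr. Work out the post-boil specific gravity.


V_post = V_pre − rate·(t/60);  SG_post = 1 + (SG_pre−1)·V_pre/V_post
V_post = 31.4 − 4.7·(93/60) = 24.1150
SG_post = 1 + (1.037 − 1)·31.4/24.1150

1.0482


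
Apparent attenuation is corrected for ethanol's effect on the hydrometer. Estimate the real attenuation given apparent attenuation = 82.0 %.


RA = AA · 0.8192
RA = 82.0 · 0.8192

67.1744 %


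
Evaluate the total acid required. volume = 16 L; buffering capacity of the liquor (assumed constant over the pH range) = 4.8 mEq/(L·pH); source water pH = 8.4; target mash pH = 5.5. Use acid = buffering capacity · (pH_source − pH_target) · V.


acid = 4.8 · (8.4 − 5.5) · 16

222.7200 mEq


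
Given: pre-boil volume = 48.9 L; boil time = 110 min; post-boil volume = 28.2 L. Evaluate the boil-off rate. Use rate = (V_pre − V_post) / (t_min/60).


rate = (48.9 − 28.2) / (110/60)

11.2909 L/hr


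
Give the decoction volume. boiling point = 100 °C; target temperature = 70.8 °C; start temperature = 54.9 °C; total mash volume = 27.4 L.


V_dec = V_total·(T_target − T_start)/(T_boil − T_start)
V_dec = 27.4·(70.8 − 54.9)/(100 − 54.9)

9.6599 L


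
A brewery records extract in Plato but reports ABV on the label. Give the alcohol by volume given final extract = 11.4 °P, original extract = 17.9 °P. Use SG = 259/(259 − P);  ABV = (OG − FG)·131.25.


OG = 259/(259 − 17.9) = 1.0742
FG = 259/(259 − 11.4) = 1.0460
ABV = (1.0742 − 1.0460)·131.25

3.7014 % ABV


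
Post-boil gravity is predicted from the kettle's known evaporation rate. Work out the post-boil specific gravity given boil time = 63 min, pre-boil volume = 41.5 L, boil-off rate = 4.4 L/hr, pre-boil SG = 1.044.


V_post = V_pre − rate·(t/60);  SG_post = 1 + (SG_pre−1)·V_pre/V_post
V_post = 41.5 − 4.4·(63/60) = 36.8800
SG_post = 1 + (1.044 − 1)·41.5/36.8800

1.0495


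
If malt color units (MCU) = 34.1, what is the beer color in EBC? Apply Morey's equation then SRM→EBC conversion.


SRM = 1.4922·MCU^0.6859;  EBC = SRM·1.97
SRM = 1.4922·34.1^0.6859 = 16.7936
EBC = 16.7936·1.97

33.0834 EBC


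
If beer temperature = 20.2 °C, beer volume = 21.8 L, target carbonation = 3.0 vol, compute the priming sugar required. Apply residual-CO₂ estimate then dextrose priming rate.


residual = 14.695·(0.01821 + 0.09011·e^(−0.04·T));  sugar = (target − residual)·4.0·V
residual = 14.695·(0.01821 + 0.09011·e^(−0.04·20.2)) = 0.8578
sugar = (3.0 − 0.8578)·4.0·21.8

186.7962 g


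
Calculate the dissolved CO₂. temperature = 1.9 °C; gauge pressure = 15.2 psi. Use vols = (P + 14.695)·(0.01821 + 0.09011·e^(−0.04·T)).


vols = (15.2 + 14.695)·(0.01821 + 0.09011·e^(−0.04·1.9))

3.0411 volumes


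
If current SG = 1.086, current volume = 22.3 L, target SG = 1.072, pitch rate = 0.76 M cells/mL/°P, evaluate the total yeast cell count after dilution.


V_w = V·((SG_c−1)/(SG_t−1)−1);  °P = 259 − 259/SG_t;  cells = rate·(V+V_w)·°P
V_w = 22.3·((1.086−1)/(1.072−1)−1) = 4.3361
V_final = 22.3 + 4.3361 = 26.6361
°P = 259 − 259/1.072 = 17.3955
cells = 0.76·26.6361·17.3955

352.1453 billion cells


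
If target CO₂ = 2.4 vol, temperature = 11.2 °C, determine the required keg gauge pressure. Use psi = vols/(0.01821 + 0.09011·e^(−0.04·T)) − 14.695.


psi = 2.4/(0.01821 + 0.09011·e^(−0.04·11.2)) − 14.695

16.9749 psi


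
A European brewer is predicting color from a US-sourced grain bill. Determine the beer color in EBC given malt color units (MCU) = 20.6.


SRM = 1.4922·MCU^0.6859;  EBC = SRM·1.97
SRM = 1.4922·20.6^0.6859 = 11.8853
EBC = 11.8853·1.97

23.4140 EBC


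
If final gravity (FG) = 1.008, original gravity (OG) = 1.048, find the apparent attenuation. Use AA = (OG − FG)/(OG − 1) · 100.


AA = (1.048 − 1.008)/(1.048 − 1) · 100

83.3333 %


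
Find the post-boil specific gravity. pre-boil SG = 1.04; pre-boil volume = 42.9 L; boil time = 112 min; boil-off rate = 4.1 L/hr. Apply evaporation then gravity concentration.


V_post = V_pre − rate·(t/60);  SG_post = 1 + (SG_pre−1)·V_pre/V_post
V_post = 42.9 − 4.1·(112/60) = 35.2467
SG_post = 1 + (1.04 − 1)·42.9/35.2467

1.0487


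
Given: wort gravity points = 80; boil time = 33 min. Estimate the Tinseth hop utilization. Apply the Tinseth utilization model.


U = 1.65·0.000125^(GP/1000) · (1 − e^(−0.04·t))/4.15
bigness = 1.65·0.000125^(80/1000) = 0.8040
boil_factor = (1 − e^(−0.04·33))/4.15 = 0.1766
U = 0.8040 · 0.1766

0.1420


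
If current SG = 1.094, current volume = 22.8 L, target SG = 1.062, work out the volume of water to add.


V_water = V·((SG_curr − 1)/(SG_target − 1) − 1)
V_water = 22.8·((1.094 − 1)/(1.062 − 1) − 1)

11.7677 L


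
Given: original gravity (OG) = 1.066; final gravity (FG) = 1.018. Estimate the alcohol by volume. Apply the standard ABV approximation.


ABV = (OG − FG) · 131.25
ABV = (1.066 − 1.018) · 131.25

6.3000 % ABV


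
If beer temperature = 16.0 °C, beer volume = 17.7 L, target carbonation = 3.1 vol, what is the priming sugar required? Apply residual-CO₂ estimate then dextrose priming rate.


residual = 14.695·(0.01821 + 0.09011·e^(−0.04·T));  sugar = (target − residual)·4.0·V
residual = 14.695·(0.01821 + 0.09011·e^(−0.04·16.0)) = 0.9658
sugar = (3.1 − 0.9658)·4.0·17.7

151.1000 g


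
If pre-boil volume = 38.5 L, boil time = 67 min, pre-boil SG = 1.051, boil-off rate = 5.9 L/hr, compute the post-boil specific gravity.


V_post = V_pre − rate·(t/60);  SG_post = 1 + (SG_pre−1)·V_pre/V_post
V_post = 38.5 − 5.9·(67/60) = 31.9117
SG_post = 1 + (1.051 − 1)·38.5/31.9117

1.0615


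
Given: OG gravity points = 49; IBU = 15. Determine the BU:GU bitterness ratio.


BU:GU = IBU / OG_points
BU:GU = 15 / 49

0.3061


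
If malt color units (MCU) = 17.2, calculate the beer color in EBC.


SRM = 1.4922·MCU^0.6859;  EBC = SRM·1.97
SRM = 1.4922·17.2^0.6859 = 10.5021
EBC = 10.5021·1.97

20.6891 EBC


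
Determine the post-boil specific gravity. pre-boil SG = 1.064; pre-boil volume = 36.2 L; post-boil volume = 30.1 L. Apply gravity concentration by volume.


SG_post = 1 + (SG_pre − 1)·V_pre/V_post
pts_pre = (1.064 − 1)·1000 = 64.0000
pts_post = 64.0000·36.2/30.1 = 76.9701
SG_post = 1 + 76.9701/1000

1.0770


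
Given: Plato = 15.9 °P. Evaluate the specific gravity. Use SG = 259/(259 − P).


SG = 259/(259 − 15.9)

1.0654


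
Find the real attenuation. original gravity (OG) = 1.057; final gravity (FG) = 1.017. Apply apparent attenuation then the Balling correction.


AA = (OG−FG)/(OG−1)·100;  RA = AA·0.8192
AA = (1.057 − 1.017)/(1.057 − 1)·100 = 70.1754
RA = 70.1754·0.8192

57.4877 %


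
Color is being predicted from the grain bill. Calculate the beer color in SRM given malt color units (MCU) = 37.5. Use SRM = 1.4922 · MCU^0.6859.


SRM = 1.4922 · 37.5^0.6859

17.9248 SRM


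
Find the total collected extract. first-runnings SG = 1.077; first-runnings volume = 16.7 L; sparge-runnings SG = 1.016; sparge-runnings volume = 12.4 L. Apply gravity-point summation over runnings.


total = Σ (SG_i − 1)·1000·V_i
first = (1.077 − 1)·1000·16.7 = 1285.9000
sparge = (1.016 − 1)·1000·12.4 = 198.4000
total = 1285.9000 + 198.4000

1484.3000 gravity·L


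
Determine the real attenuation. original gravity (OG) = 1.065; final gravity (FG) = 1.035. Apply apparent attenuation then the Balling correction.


AA = (OG−FG)/(OG−1)·100;  RA = AA·0.8192
AA = (1.065 − 1.035)/(1.065 − 1)·100 = 46.1538
RA = 46.1538·0.8192

37.8092 %


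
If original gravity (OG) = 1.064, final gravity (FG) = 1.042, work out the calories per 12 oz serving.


ABW = (OG−FG)·131.25·0.79/FG;  °P = 259 − 259/SG (for OG→OE and FG→AE);  RE = 0.1808·OE + 0.8192·AE;  Cal = (6.9·ABW + 4·(RE−0.1))·FG·3.55
ABW = (1.064 − 1.042)·131.25·0.79/1.042 = 2.1892
OE = 259 − 259/1.064 = 15.5789 °P
AE = 259 − 259/1.042 = 10.4395 °P
RE = 0.1808·15.5789 + 0.8192·10.4395 = 11.3687 °P
Cal = (6.9·2.1892 + 4·(11.3687−0.1))·1.042·3.55

222.6130 kcal


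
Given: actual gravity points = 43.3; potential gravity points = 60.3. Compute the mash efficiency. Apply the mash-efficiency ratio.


efficiency = actual / potential × 100
efficiency = 43.3 / 60.3 × 100

71.8076 %


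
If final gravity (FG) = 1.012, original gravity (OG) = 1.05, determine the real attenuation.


AA = (OG−FG)/(OG−1)·100;  RA = AA·0.8192
AA = (1.05 − 1.012)/(1.05 − 1)·100 = 76.0000
RA = 76.0000·0.8192

62.2592 %


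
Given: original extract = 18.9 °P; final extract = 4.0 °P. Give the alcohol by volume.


SG = 259/(259 − P);  ABV = (OG − FG)·131.25
OG = 259/(259 − 18.9) = 1.0787
FG = 259/(259 − 4.0) = 1.0157
ABV = (1.0787 − 1.0157)·131.25

8.2728 % ABV


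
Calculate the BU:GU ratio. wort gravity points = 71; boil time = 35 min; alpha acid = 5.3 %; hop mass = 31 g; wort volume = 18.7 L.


U = 1.65·0.000125^(GP/1000)·(1−e^(−0.04t))/4.15;  IBU = (α/100)·m·U·1000/V;  BU:GU = IBU/GP
U = 1.65·0.000125^(71/1000)·(1−e^(−0.04·35))/4.15 = 0.1583
IBU = (5.3/100)·31·0.1583·1000/18.7 = 13.9040
BU:GU = 13.9040/71

0.1958


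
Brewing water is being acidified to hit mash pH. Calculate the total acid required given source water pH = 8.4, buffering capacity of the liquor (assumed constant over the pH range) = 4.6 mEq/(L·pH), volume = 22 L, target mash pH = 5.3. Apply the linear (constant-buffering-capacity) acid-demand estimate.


acid = buffering capacity · (pH_source − pH_target) · V
acid = 4.6 · (8.4 − 5.3) · 22

313.7200 mEq


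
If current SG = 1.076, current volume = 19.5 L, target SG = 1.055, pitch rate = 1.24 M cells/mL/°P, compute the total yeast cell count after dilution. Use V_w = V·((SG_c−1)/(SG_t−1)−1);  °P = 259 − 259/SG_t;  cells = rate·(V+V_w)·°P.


V_w = 19.5·((1.076−1)/(1.055−1)−1) = 7.4455
V_final = 19.5 + 7.4455 = 26.9455
°P = 259 − 259/1.055 = 13.5024
cells = 1.24·26.9455·13.5024

451.1461 billion cells


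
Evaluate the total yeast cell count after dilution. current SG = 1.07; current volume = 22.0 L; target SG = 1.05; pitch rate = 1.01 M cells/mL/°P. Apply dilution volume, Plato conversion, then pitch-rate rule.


V_w = V·((SG_c−1)/(SG_t−1)−1);  °P = 259 − 259/SG_t;  cells = rate·(V+V_w)·°P
V_w = 22.0·((1.07−1)/(1.05−1)−1) = 8.8000
V_final = 22.0 + 8.8000 = 30.8000
°P = 259 − 259/1.05 = 12.3333
cells = 1.01·30.8000·12.3333

383.6653 billion cells


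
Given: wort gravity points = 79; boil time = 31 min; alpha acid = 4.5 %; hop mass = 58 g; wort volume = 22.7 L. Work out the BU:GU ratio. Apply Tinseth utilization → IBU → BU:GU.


U = 1.65·0.000125^(GP/1000)·(1−e^(−0.04t))/4.15;  IBU = (α/100)·m·U·1000/V;  BU:GU = IBU/GP
U = 1.65·0.000125^(79/1000)·(1−e^(−0.04·31))/4.15 = 0.1389
IBU = (4.5/100)·58·0.1389·1000/22.7 = 15.9713
BU:GU = 15.9713/79

0.2022


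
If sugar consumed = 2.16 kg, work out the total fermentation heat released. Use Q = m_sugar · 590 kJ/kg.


Q = 2.16 · 590

1274.4000 kJ


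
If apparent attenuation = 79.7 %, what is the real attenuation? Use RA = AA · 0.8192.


RA = 79.7 · 0.8192

65.2902 %


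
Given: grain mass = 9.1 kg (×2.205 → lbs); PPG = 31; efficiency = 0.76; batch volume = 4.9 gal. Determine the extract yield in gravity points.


points = lbs × PPG × eff / vol
lbs = 9.1 × 2.205 = 20.0655
points = 20.0655 × 31 × 0.76 / 4.9

96.4782 points


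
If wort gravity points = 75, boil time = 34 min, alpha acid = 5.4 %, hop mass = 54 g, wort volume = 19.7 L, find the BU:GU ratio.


U = 1.65·0.000125^(GP/1000)·(1−e^(−0.04t))/4.15;  IBU = (α/100)·m·U·1000/V;  BU:GU = IBU/GP
U = 1.65·0.000125^(75/1000)·(1−e^(−0.04·34))/4.15 = 0.1506
IBU = (5.4/100)·54·0.1506·1000/19.7 = 22.2953
BU:GU = 22.2953/75

0.2973


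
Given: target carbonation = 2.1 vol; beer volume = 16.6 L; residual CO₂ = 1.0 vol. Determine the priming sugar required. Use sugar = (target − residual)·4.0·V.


sugar = (2.1 − 1.0)·4.0·16.6

73.0400 g


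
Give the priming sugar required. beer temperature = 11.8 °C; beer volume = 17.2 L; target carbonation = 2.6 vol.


residual = 14.695·(0.01821 + 0.09011·e^(−0.04·T));  sugar = (target − residual)·4.0·V
residual = 14.695·(0.01821 + 0.09011·e^(−0.04·11.8)) = 1.0935
sugar = (2.6 − 1.0935)·4.0·17.2

103.6438 g


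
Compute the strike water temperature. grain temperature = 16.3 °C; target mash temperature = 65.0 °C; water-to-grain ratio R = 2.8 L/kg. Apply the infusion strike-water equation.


T_strike = (0.41/R)·(T_mash − T_grain) + T_mash
T_strike = (0.41/2.8)·(65.0 − 16.3) + 65.0

72.1311 °C


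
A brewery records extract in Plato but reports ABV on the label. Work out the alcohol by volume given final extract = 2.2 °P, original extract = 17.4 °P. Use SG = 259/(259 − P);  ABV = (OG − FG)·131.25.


OG = 259/(259 − 17.4) = 1.0720
FG = 259/(259 − 2.2) = 1.0086
ABV = (1.0720 − 1.0086)·131.25

8.3282 % ABV


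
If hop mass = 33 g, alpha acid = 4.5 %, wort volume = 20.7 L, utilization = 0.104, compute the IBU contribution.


IBU = (α/100)·mass·U·1000 / V
IBU = (4.5/100)·33·0.104·1000 / 20.7

7.4609 IBU


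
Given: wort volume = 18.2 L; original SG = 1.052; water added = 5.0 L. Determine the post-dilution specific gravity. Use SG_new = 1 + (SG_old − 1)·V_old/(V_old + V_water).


pts = (1.052 − 1)·1000·18.2/(18.2 + 5.0) = 40.7931
SG_new = 1 + 40.7931/1000

1.0408


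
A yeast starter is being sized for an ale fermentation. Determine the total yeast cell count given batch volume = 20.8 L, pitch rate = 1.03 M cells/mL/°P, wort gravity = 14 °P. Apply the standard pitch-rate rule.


cells (billions) = rate · V_L · °P
cells = 1.03 · 20.8 · 14

299.9360 billion cells


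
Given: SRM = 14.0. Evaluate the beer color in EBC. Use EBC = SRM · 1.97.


EBC = 14.0 · 1.97

27.5800 EBC


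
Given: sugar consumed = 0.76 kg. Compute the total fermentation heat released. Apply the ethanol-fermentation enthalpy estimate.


Q = m_sugar · 590 kJ/kg
Q = 0.76 · 590

448.4000 kJ


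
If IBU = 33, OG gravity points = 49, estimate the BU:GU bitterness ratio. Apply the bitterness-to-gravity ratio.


BU:GU = IBU / OG_points
BU:GU = 33 / 49

0.6735


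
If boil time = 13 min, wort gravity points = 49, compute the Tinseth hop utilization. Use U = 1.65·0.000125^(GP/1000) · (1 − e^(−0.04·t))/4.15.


bigness = 1.65·0.000125^(49/1000) = 1.0623
boil_factor = (1 − e^(−0.04·13))/4.15 = 0.0977
U = 1.0623 · 0.0977

0.1038


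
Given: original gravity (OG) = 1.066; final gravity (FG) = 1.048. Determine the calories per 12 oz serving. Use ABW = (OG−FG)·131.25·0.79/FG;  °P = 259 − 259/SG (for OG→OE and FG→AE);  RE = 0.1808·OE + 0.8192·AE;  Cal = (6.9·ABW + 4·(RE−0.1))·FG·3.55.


ABW = (1.066 − 1.048)·131.25·0.79/1.048 = 1.7809
OE = 259 − 259/1.066 = 16.0356 °P
AE = 259 − 259/1.048 = 11.8626 °P
RE = 0.1808·16.0356 + 0.8192·11.8626 = 12.6171 °P
Cal = (6.9·1.7809 + 4·(12.6171−0.1))·1.048·3.55

231.9911 kcal


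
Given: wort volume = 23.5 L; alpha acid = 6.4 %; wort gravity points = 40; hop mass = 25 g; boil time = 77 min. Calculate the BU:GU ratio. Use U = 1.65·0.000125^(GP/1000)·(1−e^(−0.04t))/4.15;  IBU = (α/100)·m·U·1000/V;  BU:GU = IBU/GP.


U = 1.65·0.000125^(40/1000)·(1−e^(−0.04·77))/4.15 = 0.2648
IBU = (6.4/100)·25·0.2648·1000/23.5 = 18.0273
BU:GU = 18.0273/40

0.4507


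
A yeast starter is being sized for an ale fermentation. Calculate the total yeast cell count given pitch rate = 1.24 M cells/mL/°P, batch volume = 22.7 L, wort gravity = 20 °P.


cells (billions) = rate · V_L · °P
cells = 1.24 · 22.7 · 20

562.9600 billion cells


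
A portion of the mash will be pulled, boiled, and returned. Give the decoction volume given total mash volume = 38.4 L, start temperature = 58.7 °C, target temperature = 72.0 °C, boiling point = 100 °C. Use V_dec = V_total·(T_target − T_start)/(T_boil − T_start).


V_dec = 38.4·(72.0 − 58.7)/(100 − 58.7)

12.3661 L


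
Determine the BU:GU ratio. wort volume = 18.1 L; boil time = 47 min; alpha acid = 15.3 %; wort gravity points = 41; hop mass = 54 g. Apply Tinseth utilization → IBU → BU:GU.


U = 1.65·0.000125^(GP/1000)·(1−e^(−0.04t))/4.15;  IBU = (α/100)·m·U·1000/V;  BU:GU = IBU/GP
U = 1.65·0.000125^(41/1000)·(1−e^(−0.04·47))/4.15 = 0.2331
IBU = (15.3/100)·54·0.2331·1000/18.1 = 106.3921
BU:GU = 106.3921/41

2.5949


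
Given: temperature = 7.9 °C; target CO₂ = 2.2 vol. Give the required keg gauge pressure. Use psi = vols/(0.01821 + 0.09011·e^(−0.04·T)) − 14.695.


psi = 2.2/(0.01821 + 0.09011·e^(−0.04·7.9)) − 14.695

11.5250 psi


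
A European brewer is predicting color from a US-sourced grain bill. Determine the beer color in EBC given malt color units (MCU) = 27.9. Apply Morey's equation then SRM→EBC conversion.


SRM = 1.4922·MCU^0.6859;  EBC = SRM·1.97
SRM = 1.4922·27.9^0.6859 = 14.6341
EBC = 14.6341·1.97

28.8292 EBC


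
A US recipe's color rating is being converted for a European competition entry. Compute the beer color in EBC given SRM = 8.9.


EBC = SRM · 1.97
EBC = 8.9 · 1.97

17.5330 EBC


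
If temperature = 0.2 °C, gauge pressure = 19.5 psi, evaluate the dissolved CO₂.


vols = (P + 14.695)·(0.01821 + 0.09011·e^(−0.04·T))
vols = (19.5 + 14.695)·(0.01821 + 0.09011·e^(−0.04·0.2))

3.6795 volumes


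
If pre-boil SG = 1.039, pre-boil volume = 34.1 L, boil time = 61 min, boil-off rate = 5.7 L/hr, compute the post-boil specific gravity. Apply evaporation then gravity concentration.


V_post = V_pre − rate·(t/60);  SG_post = 1 + (SG_pre−1)·V_pre/V_post
V_post = 34.1 − 5.7·(61/60) = 28.3050
SG_post = 1 + (1.039 − 1)·34.1/28.3050

1.0470


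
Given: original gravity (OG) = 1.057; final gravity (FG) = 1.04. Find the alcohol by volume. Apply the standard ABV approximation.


ABV = (OG − FG) · 131.25
ABV = (1.057 − 1.04) · 131.25

2.2312 % ABV


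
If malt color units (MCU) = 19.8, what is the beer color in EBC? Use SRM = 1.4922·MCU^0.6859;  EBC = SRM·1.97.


SRM = 1.4922·19.8^0.6859 = 11.5667
EBC = 11.5667·1.97

22.7864 EBC


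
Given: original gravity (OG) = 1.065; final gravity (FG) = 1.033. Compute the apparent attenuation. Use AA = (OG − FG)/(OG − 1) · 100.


AA = (1.065 − 1.033)/(1.065 − 1) · 100

49.2308 %


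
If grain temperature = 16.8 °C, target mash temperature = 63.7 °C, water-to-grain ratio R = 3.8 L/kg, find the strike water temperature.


T_strike = (0.41/R)·(T_mash − T_grain) + T_mash
T_strike = (0.41/3.8)·(63.7 − 16.8) + 63.7

68.7603 °C


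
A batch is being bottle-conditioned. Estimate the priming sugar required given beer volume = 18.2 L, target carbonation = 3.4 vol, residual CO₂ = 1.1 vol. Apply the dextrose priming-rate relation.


sugar = (target − residual)·4.0·V
sugar = (3.4 − 1.1)·4.0·18.2

167.4400 g


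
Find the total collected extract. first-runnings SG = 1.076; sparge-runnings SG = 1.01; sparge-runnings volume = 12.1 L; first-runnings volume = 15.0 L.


total = Σ (SG_i − 1)·1000·V_i
first = (1.076 − 1)·1000·15.0 = 1140.0000
sparge = (1.01 − 1)·1000·12.1 = 121.0000
total = 1140.0000 + 121.0000

1261.0000 gravity·L


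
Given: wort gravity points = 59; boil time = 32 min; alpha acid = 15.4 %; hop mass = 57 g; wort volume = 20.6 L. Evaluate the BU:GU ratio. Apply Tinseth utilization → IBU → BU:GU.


U = 1.65·0.000125^(GP/1000)·(1−e^(−0.04t))/4.15;  IBU = (α/100)·m·U·1000/V;  BU:GU = IBU/GP
U = 1.65·0.000125^(59/1000)·(1−e^(−0.04·32))/4.15 = 0.1689
IBU = (15.4/100)·57·0.1689·1000/20.6 = 71.9775
BU:GU = 71.9775/59

1.2200


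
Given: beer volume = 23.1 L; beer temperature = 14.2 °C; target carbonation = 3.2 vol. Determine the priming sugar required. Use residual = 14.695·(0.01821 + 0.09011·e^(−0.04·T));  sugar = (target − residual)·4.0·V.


residual = 14.695·(0.01821 + 0.09011·e^(−0.04·14.2)) = 1.0179
sugar = (3.2 − 1.0179)·4.0·23.1

201.6219 g


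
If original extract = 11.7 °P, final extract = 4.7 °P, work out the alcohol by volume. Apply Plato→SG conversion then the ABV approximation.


SG = 259/(259 − P);  ABV = (OG − FG)·131.25
OG = 259/(259 − 11.7) = 1.0473
FG = 259/(259 − 4.7) = 1.0185
ABV = (1.0473 − 1.0185)·131.25

3.7838 % ABV


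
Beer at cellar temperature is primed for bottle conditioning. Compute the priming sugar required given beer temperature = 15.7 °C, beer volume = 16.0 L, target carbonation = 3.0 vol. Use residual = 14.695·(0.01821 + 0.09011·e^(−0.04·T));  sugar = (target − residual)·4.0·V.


residual = 14.695·(0.01821 + 0.09011·e^(−0.04·15.7)) = 0.9742
sugar = (3.0 − 0.9742)·4.0·16.0

129.6481 g


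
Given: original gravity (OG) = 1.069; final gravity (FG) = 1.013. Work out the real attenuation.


AA = (OG−FG)/(OG−1)·100;  RA = AA·0.8192
AA = (1.069 − 1.013)/(1.069 − 1)·100 = 81.1594
RA = 81.1594·0.8192

66.4858 %


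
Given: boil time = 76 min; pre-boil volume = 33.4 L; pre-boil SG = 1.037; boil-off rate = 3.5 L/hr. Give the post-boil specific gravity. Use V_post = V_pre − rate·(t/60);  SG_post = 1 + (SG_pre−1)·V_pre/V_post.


V_post = 33.4 − 3.5·(76/60) = 28.9667
SG_post = 1 + (1.037 − 1)·33.4/28.9667

1.0427


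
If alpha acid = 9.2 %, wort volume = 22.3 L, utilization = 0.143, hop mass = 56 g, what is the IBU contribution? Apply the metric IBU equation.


IBU = (α/100)·mass·U·1000 / V
IBU = (9.2/100)·56·0.143·1000 / 22.3

33.0375 IBU


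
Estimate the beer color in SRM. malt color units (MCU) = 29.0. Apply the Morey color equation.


SRM = 1.4922 · MCU^0.6859
SRM = 1.4922 · 29.0^0.6859

15.0275 SRM


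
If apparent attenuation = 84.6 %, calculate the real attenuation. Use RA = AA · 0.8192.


RA = 84.6 · 0.8192

69.3043 %


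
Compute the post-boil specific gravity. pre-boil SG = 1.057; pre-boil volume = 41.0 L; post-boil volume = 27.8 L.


SG_post = 1 + (SG_pre − 1)·V_pre/V_post
pts_pre = (1.057 − 1)·1000 = 57.0000
pts_post = 57.0000·41.0/27.8 = 84.0647
SG_post = 1 + 84.0647/1000

1.0841


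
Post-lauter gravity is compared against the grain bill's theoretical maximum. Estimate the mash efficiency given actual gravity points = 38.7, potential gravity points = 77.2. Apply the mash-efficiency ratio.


efficiency = actual / potential × 100
efficiency = 38.7 / 77.2 × 100

50.1295 %


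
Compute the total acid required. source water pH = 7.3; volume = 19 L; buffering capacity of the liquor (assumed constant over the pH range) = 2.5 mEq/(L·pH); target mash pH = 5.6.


acid = buffering capacity · (pH_source − pH_target) · V
acid = 2.5 · (7.3 − 5.6) · 19

80.7500 mEq


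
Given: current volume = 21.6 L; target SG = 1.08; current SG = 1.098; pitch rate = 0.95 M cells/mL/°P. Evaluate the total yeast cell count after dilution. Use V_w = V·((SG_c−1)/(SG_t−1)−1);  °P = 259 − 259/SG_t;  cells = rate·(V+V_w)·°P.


V_w = 21.6·((1.098−1)/(1.08−1)−1) = 4.8600
V_final = 21.6 + 4.8600 = 26.4600
°P = 259 − 259/1.08 = 19.1852
cells = 0.95·26.4600·19.1852

482.2580 billion cells


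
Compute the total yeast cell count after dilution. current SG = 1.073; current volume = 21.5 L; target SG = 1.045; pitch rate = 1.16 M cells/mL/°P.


V_w = V·((SG_c−1)/(SG_t−1)−1);  °P = 259 − 259/SG_t;  cells = rate·(V+V_w)·°P
V_w = 21.5·((1.073−1)/(1.045−1)−1) = 13.3778
V_final = 21.5 + 13.3778 = 34.8778
°P = 259 − 259/1.045 = 11.1531
cells = 1.16·34.8778·11.1531

451.2350 billion cells


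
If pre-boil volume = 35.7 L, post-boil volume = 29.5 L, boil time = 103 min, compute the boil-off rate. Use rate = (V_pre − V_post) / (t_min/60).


rate = (35.7 − 29.5) / (103/60)

3.6117 L/hr


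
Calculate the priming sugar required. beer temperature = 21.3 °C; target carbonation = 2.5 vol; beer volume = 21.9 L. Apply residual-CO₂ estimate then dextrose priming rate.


residual = 14.695·(0.01821 + 0.09011·e^(−0.04·T));  sugar = (target − residual)·4.0·V
residual = 14.695·(0.01821 + 0.09011·e^(−0.04·21.3)) = 0.8324
sugar = (2.5 − 0.8324)·4.0·21.9

146.0788 g


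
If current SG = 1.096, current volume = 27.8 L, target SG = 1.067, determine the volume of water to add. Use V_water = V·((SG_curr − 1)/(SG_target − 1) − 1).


V_water = 27.8·((1.096 − 1)/(1.067 − 1) − 1)

12.0328 L


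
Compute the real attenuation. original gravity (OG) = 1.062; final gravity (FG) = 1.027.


AA = (OG−FG)/(OG−1)·100;  RA = AA·0.8192
AA = (1.062 − 1.027)/(1.062 − 1)·100 = 56.4516
RA = 56.4516·0.8192

46.2452 %


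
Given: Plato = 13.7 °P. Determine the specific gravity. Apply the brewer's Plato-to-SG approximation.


SG = 259/(259 − P)
SG = 259/(259 − 13.7)

1.0558


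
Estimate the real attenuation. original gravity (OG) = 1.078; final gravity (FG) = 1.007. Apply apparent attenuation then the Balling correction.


AA = (OG−FG)/(OG−1)·100;  RA = AA·0.8192
AA = (1.078 − 1.007)/(1.078 − 1)·100 = 91.0256
RA = 91.0256·0.8192

74.5682 %


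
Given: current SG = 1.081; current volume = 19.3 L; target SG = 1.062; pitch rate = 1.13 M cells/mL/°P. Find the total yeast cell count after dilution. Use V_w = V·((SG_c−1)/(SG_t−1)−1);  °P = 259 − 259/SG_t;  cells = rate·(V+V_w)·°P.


V_w = 19.3·((1.081−1)/(1.062−1)−1) = 5.9145
V_final = 19.3 + 5.9145 = 25.2145
°P = 259 − 259/1.062 = 15.1205
cells = 1.13·25.2145·15.1205

430.8202 billion cells


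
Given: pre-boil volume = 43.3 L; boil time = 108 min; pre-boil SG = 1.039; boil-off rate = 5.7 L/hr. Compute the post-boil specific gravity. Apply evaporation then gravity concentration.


V_post = V_pre − rate·(t/60);  SG_post = 1 + (SG_pre−1)·V_pre/V_post
V_post = 43.3 − 5.7·(108/60) = 33.0400
SG_post = 1 + (1.039 − 1)·43.3/33.0400

1.0511


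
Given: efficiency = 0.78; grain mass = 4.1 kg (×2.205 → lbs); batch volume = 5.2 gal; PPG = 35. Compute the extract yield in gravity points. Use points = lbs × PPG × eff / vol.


lbs = 4.1 × 2.205 = 9.0405
points = 9.0405 × 35 × 0.78 / 5.2

47.4626 points


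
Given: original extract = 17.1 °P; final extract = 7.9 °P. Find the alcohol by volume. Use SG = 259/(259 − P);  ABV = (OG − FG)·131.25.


OG = 259/(259 − 17.1) = 1.0707
FG = 259/(259 − 7.9) = 1.0315
ABV = (1.0707 − 1.0315)·131.25

5.1488 % ABV


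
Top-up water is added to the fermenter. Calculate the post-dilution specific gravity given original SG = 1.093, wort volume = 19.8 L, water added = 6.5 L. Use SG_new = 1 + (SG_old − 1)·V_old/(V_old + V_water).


pts = (1.093 − 1)·1000·19.8/(19.8 + 6.5) = 70.0152
SG_new = 1 + 70.0152/1000

1.0700
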